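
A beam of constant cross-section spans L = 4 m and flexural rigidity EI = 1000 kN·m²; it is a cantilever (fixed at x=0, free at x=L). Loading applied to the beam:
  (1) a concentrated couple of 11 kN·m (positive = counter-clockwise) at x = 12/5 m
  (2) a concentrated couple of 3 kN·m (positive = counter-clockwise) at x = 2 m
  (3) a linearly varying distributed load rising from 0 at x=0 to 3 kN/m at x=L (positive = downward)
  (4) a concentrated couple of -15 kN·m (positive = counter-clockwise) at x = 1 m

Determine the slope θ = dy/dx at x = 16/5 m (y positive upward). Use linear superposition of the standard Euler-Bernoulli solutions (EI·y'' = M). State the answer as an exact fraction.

θ(16/5) = -3973/625000 rad

Load 1 — applied couple M₀=11 kN·m at a=12/5 m (b=L-a=8/5):
  θ_1 = M₀a/EI  [x>a] = 11·(12/5)/1000 = 33/1250 rad
Load 2 — applied couple M₀=3 kN·m at a=2 m (b=L-a=2):
  θ_2 = M₀a/EI  [x>a] = 3·2/1000 = 3/500 rad
Load 3 — triangular load w₀=3 kN/m (0→w₀ over full span):
  θ_3 = (w₀Lx²/4-w₀L²x/3-w₀x⁴/(24L))/EI = (3·4·(16/5)²/4-3·4²·(16/5)/3-3·(16/5)⁴/(24·4))/1000 = -1856/78125 rad
Load 4 — applied couple M₀=-15 kN·m at a=1 m (b=L-a=3):
  θ_4 = M₀a/EI  [x>a] = (-15)·1/1000 = -3/200 rad
Superposition: θ = Σ θ_i = -3973/625000 rad ≈ -0.006357 rad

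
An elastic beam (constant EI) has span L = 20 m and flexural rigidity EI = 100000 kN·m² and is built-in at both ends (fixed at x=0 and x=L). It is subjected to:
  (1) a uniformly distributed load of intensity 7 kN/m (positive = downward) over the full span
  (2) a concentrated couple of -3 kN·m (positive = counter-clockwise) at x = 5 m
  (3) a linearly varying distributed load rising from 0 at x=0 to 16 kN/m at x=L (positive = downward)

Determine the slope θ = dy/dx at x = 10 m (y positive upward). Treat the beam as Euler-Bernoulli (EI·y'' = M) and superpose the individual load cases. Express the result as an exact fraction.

Load 1 — uniform load w=7 kN/m over full span:
  θ_1 = -wx(L-x)(L-2x)/(12EI) = -7·10·(20-10)·(20-2·10)/(12·100000) = 0 rad
Load 2 — applied couple M₀=-3 kN·m at a=5 m (b=L-a=15):
  θ_2 = (R_Ax²/2 - M_Ax - M₀(x-a))/EI  [x>a] with R_A=-27/160, M_A=9/16 = ((-27/160)·10²/2 - (9/16)·10 - (-3)·(10-5))/100000 = 3/320000 rad
Load 3 — triangular load w₀=16 kN/m (0→w₀ over full span):
  θ_3 = -w₀(2x(L-x)(L-2x)(x+2L)+x²(L-x)²)/(120LEI) = -16·(2·10·(20-10)·(20-2·10)·(10+2·20)+10²·(20-10)²)/(120·20·100000) = -1/1500 rad
Superposition: θ = Σ θ_i = -631/960000 rad ≈ -0.000657 rad

θ(10) = -631/960000 rad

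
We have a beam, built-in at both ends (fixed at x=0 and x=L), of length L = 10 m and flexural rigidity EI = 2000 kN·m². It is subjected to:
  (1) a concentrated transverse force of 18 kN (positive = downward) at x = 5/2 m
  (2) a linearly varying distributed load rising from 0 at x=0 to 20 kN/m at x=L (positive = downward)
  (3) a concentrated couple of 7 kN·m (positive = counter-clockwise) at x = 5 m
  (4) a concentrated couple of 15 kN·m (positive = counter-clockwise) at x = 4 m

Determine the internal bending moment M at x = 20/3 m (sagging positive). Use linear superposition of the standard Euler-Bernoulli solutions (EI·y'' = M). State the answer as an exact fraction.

Load 1 — point force P=18 kN at a=5/2 m (b=L-a=15/2):
  M_1 = Pa²(a+3b)(L-x)/L³ - Pa²b/L²  [x>a] = 18·(5/2)²·((5/2)+3·(15/2))·(10-(20/3))/10³ - 18·(5/2)²·(15/2)/10² = 15/16 kN·m
Load 2 — triangular load w₀=20 kN/m (0→w₀ over full span):
  M_2 = 3w₀Lx/20 - w₀L²/30 - w₀x³/(6L) = 3·20·10·(20/3)/20 - 20·10²/30 - 20·(20/3)³/(6·10) = 2800/81 kN·m
Load 3 — applied couple M₀=7 kN·m at a=5 m (b=L-a=5):
  M_3 = R_Ax - M_A - M₀  [x>a] with R_A=21/20, M_A=7/4 = (21/20)·(20/3) - (7/4) - 7 = -7/4 kN·m
Load 4 — applied couple M₀=15 kN·m at a=4 m (b=L-a=6):
  M_4 = R_Ax - M_A - M₀  [x>a] with R_A=54/25, M_A=9/5 = (54/25)·(20/3) - (9/5) - 15 = -12/5 kN·m
Superposition: M = Σ M_i = 203183/6480 kN·m ≈ 31.355401 kN·m

M(20/3) = 203183/6480 kN·m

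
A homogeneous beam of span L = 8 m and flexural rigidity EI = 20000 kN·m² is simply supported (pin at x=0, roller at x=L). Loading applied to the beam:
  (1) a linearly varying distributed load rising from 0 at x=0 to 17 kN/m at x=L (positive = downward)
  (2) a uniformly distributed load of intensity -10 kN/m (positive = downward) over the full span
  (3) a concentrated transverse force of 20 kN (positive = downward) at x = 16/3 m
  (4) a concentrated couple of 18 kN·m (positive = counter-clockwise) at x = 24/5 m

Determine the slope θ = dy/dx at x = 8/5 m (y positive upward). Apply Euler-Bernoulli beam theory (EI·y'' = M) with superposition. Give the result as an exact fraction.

Load 1 — triangular load w₀=17 kN/m (0→w₀ over full span):
  θ_1 = -w₀(7L⁴-30L²x²+15x⁴)/(360LEI) = -17·(7·8⁴-30·8²·(8/5)²+15·(8/5)⁴)/(360·8·20000) = -24752/3515625 rad
Load 2 — uniform load w=-10 kN/m over full span:
  θ_2 = -w(L³-6Lx²+4x³)/(24EI) = -(-10)·(8³-6·8·(8/5)²+4·(8/5)³)/(24·20000) = 132/15625 rad
Load 3 — point force P=20 kN at a=16/3 m (b=L-a=8/3):
  θ_3 = -Pb(L²-b²-3x²)/(6LEI)  [x≤a] = -20·(8/3)·(8²-(8/3)²-3·(8/5)²)/(6·8·20000) = -692/253125 rad
Load 4 — applied couple M₀=18 kN·m at a=24/5 m (b=L-a=16/5):
  θ_4 = (M₀x²/(2L)+C₁)/EI  [x≤a] with C₁=M₀(3b²-L²)/(6L)=-312/25 = (18·(8/5)²/(2·8)+(-312/25))/20000 = -3/6250 rad
Superposition: θ = Σ θ_i = -114311/63281250 rad ≈ -0.001806 rad

θ(8/5) = -114311/63281250 rad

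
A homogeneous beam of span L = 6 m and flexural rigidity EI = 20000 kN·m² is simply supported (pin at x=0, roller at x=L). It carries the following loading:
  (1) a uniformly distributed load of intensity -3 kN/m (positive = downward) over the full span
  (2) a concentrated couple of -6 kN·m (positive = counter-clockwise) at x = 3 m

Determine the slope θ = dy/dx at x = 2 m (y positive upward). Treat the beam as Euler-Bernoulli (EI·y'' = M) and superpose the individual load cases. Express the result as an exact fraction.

θ(2) = 1/1600 rad

Load 1 — uniform load w=-3 kN/m over full span:
  θ_1 = -w(L³-6Lx²+4x³)/(24EI) = -(-3)·(6³-6·6·2²+4·2³)/(24·20000) = 13/20000 rad
Load 2 — applied couple M₀=-6 kN·m at a=3 m (b=L-a=3):
  θ_2 = (M₀x²/(2L)+C₁)/EI  [x≤a] with C₁=M₀(3b²-L²)/(6L)=3/2 = ((-6)·2²/(2·6)+(3/2))/20000 = -1/40000 rad
Superposition: θ = Σ θ_i = 1/1600 rad ≈ 0.000625 rad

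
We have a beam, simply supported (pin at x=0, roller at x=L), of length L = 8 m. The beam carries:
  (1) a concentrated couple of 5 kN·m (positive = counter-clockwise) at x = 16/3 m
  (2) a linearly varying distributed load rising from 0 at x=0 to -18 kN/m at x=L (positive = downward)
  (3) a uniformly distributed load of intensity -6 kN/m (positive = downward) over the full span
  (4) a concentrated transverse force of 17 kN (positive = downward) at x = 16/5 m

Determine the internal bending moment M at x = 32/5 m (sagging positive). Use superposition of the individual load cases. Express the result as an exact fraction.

M(32/5) = -9517/125 kN·m

Load 1 — applied couple M₀=5 kN·m at a=16/3 m (b=L-a=8/3):
  M_1 = M₀x/L - M₀  [x>a] = 5·(32/5)/8 - 5 = -1 kN·m
Load 2 — triangular load w₀=-18 kN/m (0→w₀ over full span):
  M_2 = w₀Lx/6 - w₀x³/(6L) = (-18)·8·(32/5)/6 - (-18)·(32/5)³/(6·8) = -6912/125 kN·m
Load 3 — uniform load w=-6 kN/m over full span:
  M_3 = wx(L-x)/2 = (-6)·(32/5)·(8-(32/5))/2 = -768/25 kN·m
Load 4 — point force P=17 kN at a=16/5 m (b=L-a=24/5):
  M_4 = Pa(L-x)/L  [x>a] = 17·(16/5)·(8-(32/5))/8 = 272/25 kN·m
Superposition: M = Σ M_i = -9517/125 kN·m ≈ -76.136000 kN·m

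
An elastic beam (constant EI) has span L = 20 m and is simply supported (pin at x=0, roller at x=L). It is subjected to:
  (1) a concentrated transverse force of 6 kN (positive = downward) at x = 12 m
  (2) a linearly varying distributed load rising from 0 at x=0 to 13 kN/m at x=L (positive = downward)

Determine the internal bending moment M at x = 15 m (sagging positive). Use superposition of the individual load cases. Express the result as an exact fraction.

Load 1 — point force P=6 kN at a=12 m (b=L-a=8):
  M_1 = Pa(L-x)/L  [x>a] = 6·12·(20-15)/20 = 18 kN·m
Load 2 — triangular load w₀=13 kN/m (0→w₀ over full span):
  M_2 = w₀Lx/6 - w₀x³/(6L) = 13·20·15/6 - 13·15³/(6·20) = 2275/8 kN·m
Superposition: M = Σ M_i = 2419/8 kN·m ≈ 302.375000 kN·m

M(15) = 2419/8 kN·m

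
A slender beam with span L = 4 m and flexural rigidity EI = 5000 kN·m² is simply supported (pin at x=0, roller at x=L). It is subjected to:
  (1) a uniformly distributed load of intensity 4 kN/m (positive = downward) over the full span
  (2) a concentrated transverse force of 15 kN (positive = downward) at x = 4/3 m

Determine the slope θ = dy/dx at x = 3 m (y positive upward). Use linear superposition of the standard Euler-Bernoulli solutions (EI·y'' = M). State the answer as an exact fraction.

θ(3) = 901/270000 rad

Load 1 — uniform load w=4 kN/m over full span:
  θ_1 = -w(L³-6Lx²+4x³)/(24EI) = -4·(4³-6·4·3²+4·3³)/(24·5000) = 11/7500 rad
Load 2 — point force P=15 kN at a=4/3 m (b=L-a=8/3):
  θ_2 = -Pa(2L²-6Lx+3x²+a²)/(6LEI)  [x>a] = -15·(4/3)·(2·4²-6·4·3+3·3²+(4/3)²)/(6·4·5000) = 101/54000 rad
Superposition: θ = Σ θ_i = 901/270000 rad ≈ 0.003337 rad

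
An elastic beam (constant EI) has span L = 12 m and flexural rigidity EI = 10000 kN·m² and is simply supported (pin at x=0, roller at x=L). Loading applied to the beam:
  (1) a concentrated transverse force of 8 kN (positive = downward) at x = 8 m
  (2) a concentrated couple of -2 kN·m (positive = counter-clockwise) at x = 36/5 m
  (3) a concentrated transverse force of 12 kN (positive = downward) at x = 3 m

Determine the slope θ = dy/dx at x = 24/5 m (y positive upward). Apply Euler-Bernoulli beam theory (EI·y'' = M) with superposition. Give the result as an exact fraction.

Load 1 — point force P=8 kN at a=8 m (b=L-a=4):
  θ_1 = -Pb(L²-b²-3x²)/(6LEI)  [x≤a] = -8·4·(12²-4²-3·(24/5)²)/(6·12·10000) = -368/140625 rad
Load 2 — applied couple M₀=-2 kN·m at a=36/5 m (b=L-a=24/5):
  θ_2 = (M₀x²/(2L)+C₁)/EI  [x≤a] with C₁=M₀(3b²-L²)/(6L)=52/25 = ((-2)·(24/5)²/(2·12)+(52/25))/10000 = 1/62500 rad
Load 3 — point force P=12 kN at a=3 m (b=L-a=9):
  θ_3 = -Pa(2L²-6Lx+3x²+a²)/(6LEI)  [x>a] = -12·3·(2·12²-6·12·(24/5)+3·(24/5)²+3²)/(6·12·10000) = -513/500000 rad
Superposition: θ = Σ θ_i = -16321/4500000 rad ≈ -0.003627 rad

θ(24/5) = -16321/4500000 rad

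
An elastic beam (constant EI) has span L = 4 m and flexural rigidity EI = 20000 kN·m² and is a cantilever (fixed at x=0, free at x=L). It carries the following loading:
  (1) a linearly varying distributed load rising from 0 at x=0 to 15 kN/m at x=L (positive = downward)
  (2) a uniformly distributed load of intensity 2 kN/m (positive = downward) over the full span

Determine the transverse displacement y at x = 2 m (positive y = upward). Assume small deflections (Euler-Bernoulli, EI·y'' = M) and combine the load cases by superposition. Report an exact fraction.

Load 1 — triangular load w₀=15 kN/m (0→w₀ over full span):
  y_1 = (w₀Lx³/12-w₀L²x²/6-w₀x⁵/(120L))/EI = (15·4·2³/12-15·4²·2²/6-15·2⁵/(120·4))/20000 = -121/20000 m
Load 2 — uniform load w=2 kN/m over full span:
  y_2 = -wx²(x²-4Lx+6L²)/(24EI) = -2·2²·(2²-4·4·2+6·4²)/(24·20000) = -17/15000 m
Superposition: y = Σ y_i = -431/60000 m ≈ -0.007183 m

y(2) = -431/60000 m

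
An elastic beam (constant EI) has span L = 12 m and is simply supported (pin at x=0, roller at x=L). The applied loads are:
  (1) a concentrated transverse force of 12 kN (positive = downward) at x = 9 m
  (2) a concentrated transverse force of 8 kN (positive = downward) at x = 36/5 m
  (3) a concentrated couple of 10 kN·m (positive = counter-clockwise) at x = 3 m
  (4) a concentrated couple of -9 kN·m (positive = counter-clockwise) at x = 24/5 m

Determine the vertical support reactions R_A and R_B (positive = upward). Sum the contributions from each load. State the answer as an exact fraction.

R_A = 377/60 kN, R_B = 823/60 kN

Load 1 — point force P=12 kN at a=9 m (b=L-a=3):
  R_A = Pb/L = 12·3/12 = 3 kN
  R_B = Pa/L = 12·9/12 = 9 kN
Load 2 — point force P=8 kN at a=36/5 m (b=L-a=24/5):
  R_A = Pb/L = 8·(24/5)/12 = 16/5 kN
  R_B = Pa/L = 8·(36/5)/12 = 24/5 kN
Load 3 — applied couple M₀=10 kN·m at a=3 m (b=L-a=9):
  R_A = M₀/L = 10/12 = 5/6 kN
  R_B = -M₀/L = -10/12 = -5/6 kN
Load 4 — applied couple M₀=-9 kN·m at a=24/5 m (b=L-a=36/5):
  R_A = M₀/L = (-9)/12 = -3/4 kN
  R_B = -M₀/L = -(-9)/12 = 3/4 kN
Superposition: R_A = 377/60 kN, R_B = 823/60 kN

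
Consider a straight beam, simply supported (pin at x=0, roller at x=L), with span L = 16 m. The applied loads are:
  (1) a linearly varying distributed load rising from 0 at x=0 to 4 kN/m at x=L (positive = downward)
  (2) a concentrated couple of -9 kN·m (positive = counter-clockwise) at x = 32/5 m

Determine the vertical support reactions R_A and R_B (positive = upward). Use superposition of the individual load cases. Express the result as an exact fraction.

R_A = 485/48 kN, R_B = 1051/48 kN

Load 1 — triangular load w₀=4 kN/m (0→w₀ over full span):
  R_A = w₀L/6 = 4·16/6 = 32/3 kN
  R_B = w₀L/3 = 4·16/3 = 64/3 kN
Load 2 — applied couple M₀=-9 kN·m at a=32/5 m (b=L-a=48/5):
  R_A = M₀/L = (-9)/16 = -9/16 kN
  R_B = -M₀/L = -(-9)/16 = 9/16 kN
Superposition: R_A = 485/48 kN, R_B = 1051/48 kN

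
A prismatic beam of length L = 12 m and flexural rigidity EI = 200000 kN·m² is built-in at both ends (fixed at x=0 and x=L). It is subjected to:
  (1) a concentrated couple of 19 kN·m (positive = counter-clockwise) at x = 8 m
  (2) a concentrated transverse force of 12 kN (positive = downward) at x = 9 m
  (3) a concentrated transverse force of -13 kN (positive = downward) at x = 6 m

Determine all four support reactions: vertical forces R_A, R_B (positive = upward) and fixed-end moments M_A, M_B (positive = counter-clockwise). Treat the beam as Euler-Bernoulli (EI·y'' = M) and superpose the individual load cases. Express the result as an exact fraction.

R_A = -181/72 kN, M_A = -77/12 kN·m, R_B = 109/72 kN, M_B = -3/4 kN·m

Load 1 — applied couple M₀=19 kN·m at a=8 m (b=L-a=4):
  R_A = 6M₀ab/L³ = 6·19·8·4/12³ = 19/9 kN
  M_A = M₀b(2a-b)/L² = 19·4·(2·8-4)/12² = 19/3 kN·m
  R_B = -6M₀ab/L³ = -6·19·8·4/12³ = -19/9 kN
  M_B = M₀a(2b-a)/L² = 19·8·(2·4-8)/12² = 0 kN·m
Load 2 — point force P=12 kN at a=9 m (b=L-a=3):
  R_A = Pb²(3a+b)/L³ = 12·3²·(3·9+3)/12³ = 15/8 kN
  M_A = Pab²/L² = 12·9·3²/12² = 27/4 kN·m
  R_B = Pa²(a+3b)/L³ = 12·9²·(9+3·3)/12³ = 81/8 kN
  M_B = -Pa²b/L² = -12·9²·3/12² = -81/4 kN·m
Load 3 — point force P=-13 kN at a=6 m (b=L-a=6):
  R_A = Pb²(3a+b)/L³ = (-13)·6²·(3·6+6)/12³ = -13/2 kN
  M_A = Pab²/L² = (-13)·6·6²/12² = -39/2 kN·m
  R_B = Pa²(a+3b)/L³ = (-13)·6²·(6+3·6)/12³ = -13/2 kN
  M_B = -Pa²b/L² = -(-13)·6²·6/12² = 39/2 kN·m
Superposition: R_A = -181/72 kN, M_A = -77/12 kN·m, R_B = 109/72 kN, M_B = -3/4 kN·m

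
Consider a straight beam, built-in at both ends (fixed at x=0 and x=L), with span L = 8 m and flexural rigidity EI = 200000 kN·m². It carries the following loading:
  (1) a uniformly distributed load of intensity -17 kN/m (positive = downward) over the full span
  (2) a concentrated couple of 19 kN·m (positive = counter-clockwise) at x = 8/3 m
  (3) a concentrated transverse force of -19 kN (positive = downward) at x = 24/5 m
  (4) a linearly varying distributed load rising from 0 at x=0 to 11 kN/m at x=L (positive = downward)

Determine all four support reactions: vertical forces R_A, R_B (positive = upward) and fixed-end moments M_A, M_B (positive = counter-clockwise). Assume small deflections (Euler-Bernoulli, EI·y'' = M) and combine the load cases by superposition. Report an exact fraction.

Load 1 — uniform load w=-17 kN/m over full span:
  R_A = wL/2 = (-17)·8/2 = -68 kN
  M_A = wL²/12 = (-17)·8²/12 = -272/3 kN·m
  R_B = wL/2 = (-17)·8/2 = -68 kN
  M_B = -wL²/12 = -(-17)·8²/12 = 272/3 kN·m
Load 2 — applied couple M₀=19 kN·m at a=8/3 m (b=L-a=16/3):
  R_A = 6M₀ab/L³ = 6·19·(8/3)·(16/3)/8³ = 19/6 kN
  M_A = M₀b(2a-b)/L² = 19·(16/3)·(2·(8/3)-(16/3))/8² = 0 kN·m
  R_B = -6M₀ab/L³ = -6·19·(8/3)·(16/3)/8³ = -19/6 kN
  M_B = M₀a(2b-a)/L² = 19·(8/3)·(2·(16/3)-(8/3))/8² = 19/3 kN·m
Load 3 — point force P=-19 kN at a=24/5 m (b=L-a=16/5):
  R_A = Pb²(3a+b)/L³ = (-19)·(16/5)²·(3·(24/5)+(16/5))/8³ = -836/125 kN
  M_A = Pab²/L² = (-19)·(24/5)·(16/5)²/8² = -1824/125 kN·m
  R_B = Pa²(a+3b)/L³ = (-19)·(24/5)²·((24/5)+3·(16/5))/8³ = -1539/125 kN
  M_B = -Pa²b/L² = -(-19)·(24/5)²·(16/5)/8² = 2736/125 kN·m
Load 4 — triangular load w₀=11 kN/m (0→w₀ over full span):
  R_A = 3w₀L/20 = 3·11·8/20 = 66/5 kN
  M_A = w₀L²/30 = 11·8²/30 = 352/15 kN·m
  R_B = 7w₀L/20 = 7·11·8/20 = 154/5 kN
  M_B = -w₀L²/20 = -11·8²/20 = -176/5 kN·m
Superposition: R_A = -43741/750 kN, M_A = -10224/125 kN·m, R_B = -39509/750 kN, M_B = 10461/125 kN·m

R_A = -43741/750 kN, M_A = -10224/125 kN·m, R_B = -39509/750 kN, M_B = 10461/125 kN·m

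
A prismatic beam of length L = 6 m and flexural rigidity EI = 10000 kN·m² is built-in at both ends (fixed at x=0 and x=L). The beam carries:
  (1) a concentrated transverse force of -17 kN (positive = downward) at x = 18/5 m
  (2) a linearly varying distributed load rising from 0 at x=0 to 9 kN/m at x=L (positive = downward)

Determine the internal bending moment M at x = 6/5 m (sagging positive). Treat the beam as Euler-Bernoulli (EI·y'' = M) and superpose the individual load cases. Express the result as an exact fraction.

M(6/5) = 687/625 kN·m

Load 1 — point force P=-17 kN at a=18/5 m (b=L-a=12/5):
  M_1 = Pb²(3a+b)x/L³ - Pab²/L²  [x≤a] = (-17)·(12/5)²·(3·(18/5)+(12/5))·(6/5)/6³ - (-17)·(18/5)·(12/5)²/6² = 1632/625 kN·m
Load 2 — triangular load w₀=9 kN/m (0→w₀ over full span):
  M_2 = 3w₀Lx/20 - w₀L²/30 - w₀x³/(6L) = 3·9·6·(6/5)/20 - 9·6²/30 - 9·(6/5)³/(6·6) = -189/125 kN·m
Superposition: M = Σ M_i = 687/625 kN·m ≈ 1.099200 kN·m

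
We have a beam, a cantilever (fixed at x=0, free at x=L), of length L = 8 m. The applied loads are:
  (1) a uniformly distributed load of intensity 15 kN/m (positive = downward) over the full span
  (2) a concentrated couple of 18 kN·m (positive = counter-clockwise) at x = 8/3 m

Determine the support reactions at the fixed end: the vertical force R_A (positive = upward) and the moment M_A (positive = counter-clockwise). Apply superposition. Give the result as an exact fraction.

R_A = 120 kN, M_A = 462 kN·m

Load 1 — uniform load w=15 kN/m over full span:
  R_A = wL = 15·8 = 120 kN
  M_A = wL²/2 = 15·8²/2 = 480 kN·m
Load 2 — applied couple M₀=18 kN·m at a=8/3 m (b=L-a=16/3):
  R_A = 0 kN
  M_A = -M₀ = -18 kN·m
Superposition: R_A = 120 kN, M_A = 462 kN·m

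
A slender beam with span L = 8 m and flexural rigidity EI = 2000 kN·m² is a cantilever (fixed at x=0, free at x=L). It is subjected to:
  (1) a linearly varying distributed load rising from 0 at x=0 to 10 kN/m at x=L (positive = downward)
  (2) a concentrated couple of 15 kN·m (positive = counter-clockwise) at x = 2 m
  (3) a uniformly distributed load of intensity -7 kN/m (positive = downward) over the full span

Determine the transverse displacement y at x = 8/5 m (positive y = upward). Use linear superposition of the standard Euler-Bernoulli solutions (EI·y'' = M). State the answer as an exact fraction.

y(8/5) = 13906/1171875 m

Load 1 — triangular load w₀=10 kN/m (0→w₀ over full span):
  y_1 = (w₀Lx³/12-w₀L²x²/6-w₀x⁵/(120L))/EI = (10·8·(8/5)³/12-10·8²·(8/5)²/6-10·(8/5)⁵/(120·8))/2000 = -144064/1171875 m
Load 2 — applied couple M₀=15 kN·m at a=2 m (b=L-a=6):
  y_2 = M₀x²/(2EI)  [x≤a] = 15·(8/5)²/(2·2000) = 6/625 m
Load 3 — uniform load w=-7 kN/m over full span:
  y_3 = -wx²(x²-4Lx+6L²)/(24EI) = -(-7)·(8/5)²·((8/5)²-4·8·(8/5)+6·8²)/(24·2000) = 29344/234375 m
Superposition: y = Σ y_i = 13906/1171875 m ≈ 0.011866 m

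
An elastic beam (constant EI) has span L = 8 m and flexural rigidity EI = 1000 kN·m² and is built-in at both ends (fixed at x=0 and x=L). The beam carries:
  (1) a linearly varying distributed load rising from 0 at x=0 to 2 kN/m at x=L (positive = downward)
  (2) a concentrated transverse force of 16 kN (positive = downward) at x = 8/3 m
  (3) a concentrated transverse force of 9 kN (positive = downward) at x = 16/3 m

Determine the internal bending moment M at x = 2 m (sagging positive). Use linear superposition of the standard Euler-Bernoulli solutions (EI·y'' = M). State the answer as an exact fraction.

Load 1 — triangular load w₀=2 kN/m (0→w₀ over full span):
  M_1 = 3w₀Lx/20 - w₀L²/30 - w₀x³/(6L) = 3·2·8·2/20 - 2·8²/30 - 2·2³/(6·8) = 1/5 kN·m
Load 2 — point force P=16 kN at a=8/3 m (b=L-a=16/3):
  M_2 = Pb²(3a+b)x/L³ - Pab²/L²  [x≤a] = 16·(16/3)²·(3·(8/3)+(16/3))·2/8³ - 16·(8/3)·(16/3)²/8² = 128/27 kN·m
Load 3 — point force P=9 kN at a=16/3 m (b=L-a=8/3):
  M_3 = Pb²(3a+b)x/L³ - Pab²/L²  [x≤a] = 9·(8/3)²·(3·(16/3)+(8/3))·2/8³ - 9·(16/3)·(8/3)²/8² = -2/3 kN·m
Superposition: M = Σ M_i = 577/135 kN·m ≈ 4.274074 kN·m

M(2) = 577/135 kN·m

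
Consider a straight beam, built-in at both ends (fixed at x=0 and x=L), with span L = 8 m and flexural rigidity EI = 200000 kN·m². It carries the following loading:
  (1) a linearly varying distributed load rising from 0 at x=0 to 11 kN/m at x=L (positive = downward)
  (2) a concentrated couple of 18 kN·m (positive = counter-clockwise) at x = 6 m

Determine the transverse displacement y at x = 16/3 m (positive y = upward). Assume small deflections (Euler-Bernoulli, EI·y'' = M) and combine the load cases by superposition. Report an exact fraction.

y(16/3) = -14909/45562500 m

Load 1 — triangular load w₀=11 kN/m (0→w₀ over full span):
  y_1 = -w₀x²(L-x)²(x+2L)/(120LEI) = -11·(16/3)²·(8-(16/3))²·((16/3)+2·8)/(120·8·200000) = -2816/11390625 m
Load 2 — applied couple M₀=18 kN·m at a=6 m (b=L-a=2):
  y_2 = (R_Ax³/6 - M_Ax²/2)/EI  [x≤a] with R_A=81/32, M_A=45/8 = ((81/32)·(16/3)³/6 - (45/8)·(16/3)²/2)/200000 = -1/12500 m
Superposition: y = Σ y_i = -14909/45562500 m ≈ -0.000327 m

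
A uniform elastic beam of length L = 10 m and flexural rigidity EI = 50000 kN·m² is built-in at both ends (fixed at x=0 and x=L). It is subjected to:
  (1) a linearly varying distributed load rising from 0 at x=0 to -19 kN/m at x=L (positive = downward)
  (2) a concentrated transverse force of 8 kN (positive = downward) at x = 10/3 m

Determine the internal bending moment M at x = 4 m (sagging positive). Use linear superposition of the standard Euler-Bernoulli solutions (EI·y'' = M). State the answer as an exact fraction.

Load 1 — triangular load w₀=-19 kN/m (0→w₀ over full span):
  M_1 = 3w₀Lx/20 - w₀L²/30 - w₀x³/(6L) = 3·(-19)·10·4/20 - (-19)·10²/30 - (-19)·4³/(6·10) = -152/5 kN·m
Load 2 — point force P=8 kN at a=10/3 m (b=L-a=20/3):
  M_2 = Pa²(a+3b)(L-x)/L³ - Pa²b/L²  [x>a] = 8·(10/3)²·((10/3)+3·(20/3))·(10-4)/10³ - 8·(10/3)²·(20/3)/10² = 176/27 kN·m
Superposition: M = Σ M_i = -3224/135 kN·m ≈ -23.881481 kN·m

M(4) = -3224/135 kN·m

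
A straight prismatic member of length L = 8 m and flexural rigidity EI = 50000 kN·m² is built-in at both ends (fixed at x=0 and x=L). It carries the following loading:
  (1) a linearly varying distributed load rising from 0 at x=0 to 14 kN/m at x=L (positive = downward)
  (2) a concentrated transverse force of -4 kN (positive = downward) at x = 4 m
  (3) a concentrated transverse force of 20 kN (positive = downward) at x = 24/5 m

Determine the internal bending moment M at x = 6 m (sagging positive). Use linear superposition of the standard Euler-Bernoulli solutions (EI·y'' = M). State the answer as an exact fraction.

M(6) = 811/75 kN·m

Load 1 — triangular load w₀=14 kN/m (0→w₀ over full span):
  M_1 = 3w₀Lx/20 - w₀L²/30 - w₀x³/(6L) = 3·14·8·6/20 - 14·8²/30 - 14·6³/(6·8) = 119/15 kN·m
Load 2 — point force P=-4 kN at a=4 m (b=L-a=4):
  M_2 = Pa²(a+3b)(L-x)/L³ - Pa²b/L²  [x>a] = (-4)·4²·(4+3·4)·(8-6)/8³ - (-4)·4²·4/8² = 0 kN·m
Load 3 — point force P=20 kN at a=24/5 m (b=L-a=16/5):
  M_3 = Pa²(a+3b)(L-x)/L³ - Pa²b/L²  [x>a] = 20·(24/5)²·((24/5)+3·(16/5))·(8-6)/8³ - 20·(24/5)²·(16/5)/8² = 72/25 kN·m
Superposition: M = Σ M_i = 811/75 kN·m ≈ 10.813333 kN·m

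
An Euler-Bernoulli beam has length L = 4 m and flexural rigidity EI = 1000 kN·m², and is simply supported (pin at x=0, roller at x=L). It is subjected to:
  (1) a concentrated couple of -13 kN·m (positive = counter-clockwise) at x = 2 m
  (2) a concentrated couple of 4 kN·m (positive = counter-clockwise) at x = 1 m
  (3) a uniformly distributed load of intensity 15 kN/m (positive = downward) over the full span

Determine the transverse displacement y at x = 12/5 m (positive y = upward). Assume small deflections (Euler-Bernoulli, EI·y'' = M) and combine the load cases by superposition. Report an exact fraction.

y(12/5) = -144/3125 m

Load 1 — applied couple M₀=-13 kN·m at a=2 m (b=L-a=2):
  y_1 = (M₀x³/(6L)-M₀(x-a)²/2+C₁x)/EI  [x>a] with C₁=M₀(3b²-L²)/(6L)=13/6 = ((-13)·(12/5)³/(6·4)-(-13)·((12/5)-2)²/2+(13/6)·(12/5))/1000 = -39/31250 m
Load 2 — applied couple M₀=4 kN·m at a=1 m (b=L-a=3):
  y_2 = (M₀x³/(6L)-M₀(x-a)²/2+C₁x)/EI  [x>a] with C₁=M₀(3b²-L²)/(6L)=11/6 = (4·(12/5)³/(6·4)-4·((12/5)-1)²/2+(11/6)·(12/5))/1000 = 87/31250 m
Load 3 — uniform load w=15 kN/m over full span:
  y_3 = -wx(L³-2Lx²+x³)/(24EI) = -15·(12/5)·(4³-2·4·(12/5)²+(12/5)³)/(24·1000) = -744/15625 m
Superposition: y = Σ y_i = -144/3125 m ≈ -0.046080 m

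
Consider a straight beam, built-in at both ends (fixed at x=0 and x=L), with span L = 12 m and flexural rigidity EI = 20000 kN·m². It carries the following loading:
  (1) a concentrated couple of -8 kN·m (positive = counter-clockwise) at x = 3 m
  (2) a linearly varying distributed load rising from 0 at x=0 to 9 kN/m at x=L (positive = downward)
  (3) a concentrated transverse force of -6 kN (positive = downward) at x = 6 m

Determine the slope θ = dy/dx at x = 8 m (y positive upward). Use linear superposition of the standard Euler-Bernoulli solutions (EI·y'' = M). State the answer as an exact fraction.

Load 1 — applied couple M₀=-8 kN·m at a=3 m (b=L-a=9):
  θ_1 = (R_Ax²/2 - M_Ax - M₀(x-a))/EI  [x>a] with R_A=-3/4, M_A=3/2 = ((-3/4)·8²/2 - (3/2)·8 - (-8)·(8-3))/20000 = 1/5000 rad
Load 2 — triangular load w₀=9 kN/m (0→w₀ over full span):
  θ_2 = -w₀(2x(L-x)(L-2x)(x+2L)+x²(L-x)²)/(120LEI) = -9·(2·8·(12-8)·(12-2·8)·(8+2·12)+8²·(12-8)²)/(120·12·20000) = 7/3125 rad
Load 3 — point force P=-6 kN at a=6 m (b=L-a=6):
  θ_3 = Pa²(L-x)(2bL-(3b+a)(L-x))/(2L³EI)  [x>a] = (-6)·6²·(12-8)·(2·6·12-(3·6+6)·(12-8))/(2·12³·20000) = -3/5000 rad
Superposition: θ = Σ θ_i = 23/12500 rad ≈ 0.001840 rad

θ(8) = 23/12500 rad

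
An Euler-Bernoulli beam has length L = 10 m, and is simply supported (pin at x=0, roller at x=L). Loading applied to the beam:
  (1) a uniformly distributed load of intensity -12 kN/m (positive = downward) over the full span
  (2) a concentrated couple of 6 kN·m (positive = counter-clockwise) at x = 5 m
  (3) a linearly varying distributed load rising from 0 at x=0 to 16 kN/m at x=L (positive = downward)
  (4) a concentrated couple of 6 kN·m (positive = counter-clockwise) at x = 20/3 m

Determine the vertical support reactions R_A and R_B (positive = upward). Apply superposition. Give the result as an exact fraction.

Load 1 — uniform load w=-12 kN/m over full span:
  R_A = wL/2 = (-12)·10/2 = -60 kN
  R_B = wL/2 = (-12)·10/2 = -60 kN
Load 2 — applied couple M₀=6 kN·m at a=5 m (b=L-a=5):
  R_A = M₀/L = 6/10 = 3/5 kN
  R_B = -M₀/L = -6/10 = -3/5 kN
Load 3 — triangular load w₀=16 kN/m (0→w₀ over full span):
  R_A = w₀L/6 = 16·10/6 = 80/3 kN
  R_B = w₀L/3 = 16·10/3 = 160/3 kN
Load 4 — applied couple M₀=6 kN·m at a=20/3 m (b=L-a=10/3):
  R_A = M₀/L = 6/10 = 3/5 kN
  R_B = -M₀/L = -6/10 = -3/5 kN
Superposition: R_A = -482/15 kN, R_B = -118/15 kN

R_A = -482/15 kN, R_B = -118/15 kN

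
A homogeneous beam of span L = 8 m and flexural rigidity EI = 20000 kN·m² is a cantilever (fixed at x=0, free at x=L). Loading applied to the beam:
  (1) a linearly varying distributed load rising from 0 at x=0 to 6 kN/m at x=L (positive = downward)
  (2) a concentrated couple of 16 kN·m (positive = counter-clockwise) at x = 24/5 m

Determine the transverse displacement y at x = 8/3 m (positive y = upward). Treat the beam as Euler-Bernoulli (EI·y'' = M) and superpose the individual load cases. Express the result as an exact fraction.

Load 1 — triangular load w₀=6 kN/m (0→w₀ over full span):
  y_1 = (w₀Lx³/12-w₀L²x²/6-w₀x⁵/(120L))/EI = (6·8·(8/3)³/12-6·8²·(8/3)²/6-6·(8/3)⁵/(120·8))/20000 = -14432/759375 m
Load 2 — applied couple M₀=16 kN·m at a=24/5 m (b=L-a=16/5):
  y_2 = M₀x²/(2EI)  [x≤a] = 16·(8/3)²/(2·20000) = 16/5625 m
Superposition: y = Σ y_i = -12272/759375 m ≈ -0.016161 m

y(8/3) = -12272/759375 m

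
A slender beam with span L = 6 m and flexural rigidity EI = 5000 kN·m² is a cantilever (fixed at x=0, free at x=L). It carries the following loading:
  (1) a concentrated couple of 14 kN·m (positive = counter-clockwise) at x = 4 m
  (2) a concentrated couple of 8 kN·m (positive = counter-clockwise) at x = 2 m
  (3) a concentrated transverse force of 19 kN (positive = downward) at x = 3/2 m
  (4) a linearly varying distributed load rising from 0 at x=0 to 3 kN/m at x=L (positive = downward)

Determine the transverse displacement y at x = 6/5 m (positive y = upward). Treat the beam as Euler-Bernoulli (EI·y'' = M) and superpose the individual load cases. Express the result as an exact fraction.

y(6/5) = -352287/78125000 m

Load 1 — applied couple M₀=14 kN·m at a=4 m (b=L-a=2):
  y_1 = M₀x²/(2EI)  [x≤a] = 14·(6/5)²/(2·5000) = 63/31250 m
Load 2 — applied couple M₀=8 kN·m at a=2 m (b=L-a=4):
  y_2 = M₀x²/(2EI)  [x≤a] = 8·(6/5)²/(2·5000) = 18/15625 m
Load 3 — point force P=19 kN at a=3/2 m (b=L-a=9/2):
  y_3 = -Px²(3a-x)/(6EI)  [x≤a] = -19·(6/5)²·(3·(3/2)-(6/5))/(6·5000) = -1881/625000 m
Load 4 — triangular load w₀=3 kN/m (0→w₀ over full span):
  y_4 = (w₀Lx³/12-w₀L²x²/6-w₀x⁵/(120L))/EI = (3·6·(6/5)³/12-3·6²·(6/5)²/6-3·(6/5)⁵/(120·6))/5000 = -182331/39062500 m
Superposition: y = Σ y_i = -352287/78125000 m ≈ -0.004509 m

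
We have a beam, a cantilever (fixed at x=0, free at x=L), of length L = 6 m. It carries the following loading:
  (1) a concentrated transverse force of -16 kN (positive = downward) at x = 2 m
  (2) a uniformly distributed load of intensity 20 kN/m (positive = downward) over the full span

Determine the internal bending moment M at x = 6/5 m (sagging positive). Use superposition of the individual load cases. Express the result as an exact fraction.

M(6/5) = -1088/5 kN·m

Load 1 — point force P=-16 kN at a=2 m (b=L-a=4):
  M_1 = -P(a-x)  [x≤a] = -(-16)·(2-(6/5)) = 64/5 kN·m
Load 2 — uniform load w=20 kN/m over full span:
  M_2 = -w(L-x)²/2 = -20·(6-(6/5))²/2 = -1152/5 kN·m
Superposition: M = Σ M_i = -1088/5 kN·m ≈ -217.600000 kN·m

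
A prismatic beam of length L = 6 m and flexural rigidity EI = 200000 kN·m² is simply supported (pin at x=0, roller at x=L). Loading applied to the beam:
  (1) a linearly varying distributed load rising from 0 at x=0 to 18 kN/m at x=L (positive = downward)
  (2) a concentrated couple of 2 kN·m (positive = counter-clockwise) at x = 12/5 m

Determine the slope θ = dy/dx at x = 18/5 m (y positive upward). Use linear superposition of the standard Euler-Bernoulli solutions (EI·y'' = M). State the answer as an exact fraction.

θ(18/5) = 6239/62500000 rad

Load 1 — triangular load w₀=18 kN/m (0→w₀ over full span):
  θ_1 = -w₀(7L⁴-30L²x²+15x⁴)/(360LEI) = -18·(7·6⁴-30·6²·(18/5)²+15·(18/5)⁴)/(360·6·200000) = 783/7812500 rad
Load 2 — applied couple M₀=2 kN·m at a=12/5 m (b=L-a=18/5):
  θ_2 = (M₀x²/(2L)-M₀(x-a)+C₁)/EI  [x>a] with C₁=M₀(3b²-L²)/(6L)=4/25 = (2·(18/5)²/(2·6)-2·((18/5)-(12/5))+(4/25))/200000 = -1/2500000 rad
Superposition: θ = Σ θ_i = 6239/62500000 rad ≈ 0.000100 rad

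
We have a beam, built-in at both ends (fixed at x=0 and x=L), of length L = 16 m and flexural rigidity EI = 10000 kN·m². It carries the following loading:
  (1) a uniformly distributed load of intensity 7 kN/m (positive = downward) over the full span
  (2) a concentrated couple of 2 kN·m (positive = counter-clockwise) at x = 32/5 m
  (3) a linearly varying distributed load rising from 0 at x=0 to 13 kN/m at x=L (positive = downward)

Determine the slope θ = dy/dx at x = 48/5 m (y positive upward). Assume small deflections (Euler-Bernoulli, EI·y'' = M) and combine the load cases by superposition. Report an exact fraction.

θ(48/5) = 7792/390625 rad

Load 1 — uniform load w=7 kN/m over full span:
  θ_1 = -wx(L-x)(L-2x)/(12EI) = -7·(48/5)·(16-(48/5))·(16-2·(48/5))/(12·10000) = 896/78125 rad
Load 2 — applied couple M₀=2 kN·m at a=32/5 m (b=L-a=48/5):
  θ_2 = (R_Ax²/2 - M_Ax - M₀(x-a))/EI  [x>a] with R_A=9/50, M_A=6/25 = ((9/50)·(48/5)²/2 - (6/25)·(48/5) - 2·((48/5)-(32/5)))/10000 = -16/390625 rad
Load 3 — triangular load w₀=13 kN/m (0→w₀ over full span):
  θ_3 = -w₀(2x(L-x)(L-2x)(x+2L)+x²(L-x)²)/(120LEI) = -13·(2·(48/5)·(16-(48/5))·(16-2·(48/5))·((48/5)+2·16)+(48/5)²·(16-(48/5))²)/(120·16·10000) = 3328/390625 rad
Superposition: θ = Σ θ_i = 7792/390625 rad ≈ 0.019948 rad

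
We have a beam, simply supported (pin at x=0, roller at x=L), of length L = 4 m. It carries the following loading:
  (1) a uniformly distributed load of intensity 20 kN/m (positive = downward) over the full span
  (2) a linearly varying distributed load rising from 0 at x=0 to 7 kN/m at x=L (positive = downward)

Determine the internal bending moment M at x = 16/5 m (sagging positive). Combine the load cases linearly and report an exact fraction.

Load 1 — uniform load w=20 kN/m over full span:
  M_1 = wx(L-x)/2 = 20·(16/5)·(4-(16/5))/2 = 128/5 kN·m
Load 2 — triangular load w₀=7 kN/m (0→w₀ over full span):
  M_2 = w₀Lx/6 - w₀x³/(6L) = 7·4·(16/5)/6 - 7·(16/5)³/(6·4) = 672/125 kN·m
Superposition: M = Σ M_i = 3872/125 kN·m ≈ 30.976000 kN·m

M(16/5) = 3872/125 kN·m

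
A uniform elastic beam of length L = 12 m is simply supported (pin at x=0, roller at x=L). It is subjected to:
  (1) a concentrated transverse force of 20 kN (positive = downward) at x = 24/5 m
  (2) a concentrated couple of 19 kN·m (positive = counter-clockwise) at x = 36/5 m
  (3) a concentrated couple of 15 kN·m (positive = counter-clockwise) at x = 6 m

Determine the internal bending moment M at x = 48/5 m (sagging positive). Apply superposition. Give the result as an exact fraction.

M(48/5) = 62/5 kN·m

Load 1 — point force P=20 kN at a=24/5 m (b=L-a=36/5):
  M_1 = Pa(L-x)/L  [x>a] = 20·(24/5)·(12-(48/5))/12 = 96/5 kN·m
Load 2 — applied couple M₀=19 kN·m at a=36/5 m (b=L-a=24/5):
  M_2 = M₀x/L - M₀  [x>a] = 19·(48/5)/12 - 19 = -19/5 kN·m
Load 3 — applied couple M₀=15 kN·m at a=6 m (b=L-a=6):
  M_3 = M₀x/L - M₀  [x>a] = 15·(48/5)/12 - 15 = -3 kN·m
Superposition: M = Σ M_i = 62/5 kN·m ≈ 12.400000 kN·m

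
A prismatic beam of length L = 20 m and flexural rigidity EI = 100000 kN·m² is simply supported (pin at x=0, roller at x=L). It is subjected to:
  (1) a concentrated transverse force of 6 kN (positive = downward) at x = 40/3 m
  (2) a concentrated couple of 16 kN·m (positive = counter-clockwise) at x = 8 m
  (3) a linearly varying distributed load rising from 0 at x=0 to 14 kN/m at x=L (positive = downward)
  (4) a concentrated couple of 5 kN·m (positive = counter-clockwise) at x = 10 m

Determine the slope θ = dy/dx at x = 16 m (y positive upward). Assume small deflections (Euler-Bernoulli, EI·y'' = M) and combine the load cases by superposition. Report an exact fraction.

θ(16) = 533719/27000000 rad

Load 1 — point force P=6 kN at a=40/3 m (b=L-a=20/3):
  θ_1 = -Pa(2L²-6Lx+3x²+a²)/(6LEI)  [x>a] = -6·(40/3)·(2·20²-6·20·16+3·16²+(40/3)²)/(6·20·100000) = 98/84375 rad
Load 2 — applied couple M₀=16 kN·m at a=8 m (b=L-a=12):
  θ_2 = (M₀x²/(2L)-M₀(x-a)+C₁)/EI  [x>a] with C₁=M₀(3b²-L²)/(6L)=64/15 = (16·16²/(2·20)-16·(16-8)+(64/15))/100000 = -2/9375 rad
Load 3 — triangular load w₀=14 kN/m (0→w₀ over full span):
  θ_3 = -w₀(7L⁴-30L²x²+15x⁴)/(360LEI) = -14·(7·20⁴-30·20²·16²+15·16⁴)/(360·20·100000) = 5299/281250 rad
Load 4 — applied couple M₀=5 kN·m at a=10 m (b=L-a=10):
  θ_4 = (M₀x²/(2L)-M₀(x-a)+C₁)/EI  [x>a] with C₁=M₀(3b²-L²)/(6L)=-25/6 = (5·16²/(2·20)-5·(16-10)+(-25/6))/100000 = -13/600000 rad
Superposition: θ = Σ θ_i = 533719/27000000 rad ≈ 0.019767 rad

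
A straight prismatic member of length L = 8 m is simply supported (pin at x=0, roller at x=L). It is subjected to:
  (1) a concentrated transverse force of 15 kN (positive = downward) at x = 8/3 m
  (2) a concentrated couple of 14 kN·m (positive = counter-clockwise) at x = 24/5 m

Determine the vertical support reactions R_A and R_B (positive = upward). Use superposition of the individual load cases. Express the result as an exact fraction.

Load 1 — point force P=15 kN at a=8/3 m (b=L-a=16/3):
  R_A = Pb/L = 15·(16/3)/8 = 10 kN
  R_B = Pa/L = 15·(8/3)/8 = 5 kN
Load 2 — applied couple M₀=14 kN·m at a=24/5 m (b=L-a=16/5):
  R_A = M₀/L = 14/8 = 7/4 kN
  R_B = -M₀/L = -14/8 = -7/4 kN
Superposition: R_A = 47/4 kN, R_B = 13/4 kN

R_A = 47/4 kN, R_B = 13/4 kN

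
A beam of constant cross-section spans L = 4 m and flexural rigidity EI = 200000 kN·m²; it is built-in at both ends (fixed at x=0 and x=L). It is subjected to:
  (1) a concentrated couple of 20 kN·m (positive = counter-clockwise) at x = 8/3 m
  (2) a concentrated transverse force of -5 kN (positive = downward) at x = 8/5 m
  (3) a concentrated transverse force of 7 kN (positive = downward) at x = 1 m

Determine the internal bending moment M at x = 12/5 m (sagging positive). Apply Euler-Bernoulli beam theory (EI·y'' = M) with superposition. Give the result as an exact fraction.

Load 1 — applied couple M₀=20 kN·m at a=8/3 m (b=L-a=4/3):
  M_1 = R_Ax - M_A  [x≤a] with R_A=20/3, M_A=20/3 = (20/3)·(12/5) - (20/3) = 28/3 kN·m
Load 2 — point force P=-5 kN at a=8/5 m (b=L-a=12/5):
  M_2 = Pa²(a+3b)(L-x)/L³ - Pa²b/L²  [x>a] = (-5)·(8/5)²·((8/5)+3·(12/5))·(4-(12/5))/4³ - (-5)·(8/5)²·(12/5)/4² = -112/125 kN·m
Load 3 — point force P=7 kN at a=1 m (b=L-a=3):
  M_3 = Pa²(a+3b)(L-x)/L³ - Pa²b/L²  [x>a] = 7·1²·(1+3·3)·(4-(12/5))/4³ - 7·1²·3/4² = 7/16 kN·m
Superposition: M = Σ M_i = 53249/6000 kN·m ≈ 8.874833 kN·m

M(12/5) = 53249/6000 kN·m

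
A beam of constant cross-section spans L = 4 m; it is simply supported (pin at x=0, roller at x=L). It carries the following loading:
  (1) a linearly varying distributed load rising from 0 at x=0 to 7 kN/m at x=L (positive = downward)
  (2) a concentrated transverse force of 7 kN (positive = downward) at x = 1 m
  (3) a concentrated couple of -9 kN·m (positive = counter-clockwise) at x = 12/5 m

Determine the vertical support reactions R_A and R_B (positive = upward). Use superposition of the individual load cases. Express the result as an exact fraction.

Load 1 — triangular load w₀=7 kN/m (0→w₀ over full span):
  R_A = w₀L/6 = 7·4/6 = 14/3 kN
  R_B = w₀L/3 = 7·4/3 = 28/3 kN
Load 2 — point force P=7 kN at a=1 m (b=L-a=3):
  R_A = Pb/L = 7·3/4 = 21/4 kN
  R_B = Pa/L = 7·1/4 = 7/4 kN
Load 3 — applied couple M₀=-9 kN·m at a=12/5 m (b=L-a=8/5):
  R_A = M₀/L = (-9)/4 = -9/4 kN
  R_B = -M₀/L = -(-9)/4 = 9/4 kN
Superposition: R_A = 23/3 kN, R_B = 40/3 kN

R_A = 23/3 kN, R_B = 40/3 kN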